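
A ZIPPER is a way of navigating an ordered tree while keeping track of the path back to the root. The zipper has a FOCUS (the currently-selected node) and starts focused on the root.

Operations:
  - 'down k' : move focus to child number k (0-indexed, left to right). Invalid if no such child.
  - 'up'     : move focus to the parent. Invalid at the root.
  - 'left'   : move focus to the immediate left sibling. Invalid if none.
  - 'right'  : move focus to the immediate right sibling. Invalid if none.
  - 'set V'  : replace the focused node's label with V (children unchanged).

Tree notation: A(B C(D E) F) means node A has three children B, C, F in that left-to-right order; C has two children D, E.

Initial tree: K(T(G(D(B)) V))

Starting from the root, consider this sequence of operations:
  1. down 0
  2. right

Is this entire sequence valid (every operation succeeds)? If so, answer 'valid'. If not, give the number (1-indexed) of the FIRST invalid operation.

Step 1 (down 0): focus=T path=0 depth=1 children=['G', 'V'] left=[] right=[] parent=K
Step 2 (right): INVALID

Answer: 2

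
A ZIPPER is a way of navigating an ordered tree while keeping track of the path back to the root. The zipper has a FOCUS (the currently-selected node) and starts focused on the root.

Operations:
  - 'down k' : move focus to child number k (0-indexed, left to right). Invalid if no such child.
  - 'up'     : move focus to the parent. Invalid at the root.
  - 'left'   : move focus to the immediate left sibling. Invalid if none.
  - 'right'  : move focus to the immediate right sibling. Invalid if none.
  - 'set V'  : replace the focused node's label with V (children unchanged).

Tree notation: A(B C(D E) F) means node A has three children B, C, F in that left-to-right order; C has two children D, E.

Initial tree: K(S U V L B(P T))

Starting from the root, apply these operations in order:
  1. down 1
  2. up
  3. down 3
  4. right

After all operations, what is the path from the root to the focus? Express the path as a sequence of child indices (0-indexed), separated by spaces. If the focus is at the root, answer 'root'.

Answer: 4

Derivation:
Step 1 (down 1): focus=U path=1 depth=1 children=[] left=['S'] right=['V', 'L', 'B'] parent=K
Step 2 (up): focus=K path=root depth=0 children=['S', 'U', 'V', 'L', 'B'] (at root)
Step 3 (down 3): focus=L path=3 depth=1 children=[] left=['S', 'U', 'V'] right=['B'] parent=K
Step 4 (right): focus=B path=4 depth=1 children=['P', 'T'] left=['S', 'U', 'V', 'L'] right=[] parent=K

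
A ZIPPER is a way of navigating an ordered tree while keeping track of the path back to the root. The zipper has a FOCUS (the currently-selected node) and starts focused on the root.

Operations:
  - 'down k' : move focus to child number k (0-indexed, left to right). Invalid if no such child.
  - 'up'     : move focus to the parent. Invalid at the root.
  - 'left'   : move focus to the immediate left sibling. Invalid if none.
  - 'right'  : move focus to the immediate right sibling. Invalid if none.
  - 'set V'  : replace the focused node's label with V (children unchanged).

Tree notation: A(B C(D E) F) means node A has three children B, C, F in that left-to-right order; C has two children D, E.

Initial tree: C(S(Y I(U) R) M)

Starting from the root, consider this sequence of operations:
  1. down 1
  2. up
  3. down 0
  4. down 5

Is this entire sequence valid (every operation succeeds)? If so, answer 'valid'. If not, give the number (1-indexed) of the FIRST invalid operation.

Step 1 (down 1): focus=M path=1 depth=1 children=[] left=['S'] right=[] parent=C
Step 2 (up): focus=C path=root depth=0 children=['S', 'M'] (at root)
Step 3 (down 0): focus=S path=0 depth=1 children=['Y', 'I', 'R'] left=[] right=['M'] parent=C
Step 4 (down 5): INVALID

Answer: 4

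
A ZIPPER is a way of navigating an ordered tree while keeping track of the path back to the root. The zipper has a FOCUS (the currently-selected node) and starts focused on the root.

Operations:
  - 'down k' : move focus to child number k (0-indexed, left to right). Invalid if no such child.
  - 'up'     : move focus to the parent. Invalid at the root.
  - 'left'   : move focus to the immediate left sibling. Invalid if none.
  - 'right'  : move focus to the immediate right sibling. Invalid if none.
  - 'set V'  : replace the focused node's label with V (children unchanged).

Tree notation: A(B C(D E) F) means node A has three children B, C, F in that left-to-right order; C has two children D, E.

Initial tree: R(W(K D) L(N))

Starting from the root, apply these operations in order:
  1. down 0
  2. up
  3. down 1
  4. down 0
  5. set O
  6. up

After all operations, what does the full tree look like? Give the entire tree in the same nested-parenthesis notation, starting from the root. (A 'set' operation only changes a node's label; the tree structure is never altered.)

Answer: R(W(K D) L(O))

Derivation:
Step 1 (down 0): focus=W path=0 depth=1 children=['K', 'D'] left=[] right=['L'] parent=R
Step 2 (up): focus=R path=root depth=0 children=['W', 'L'] (at root)
Step 3 (down 1): focus=L path=1 depth=1 children=['N'] left=['W'] right=[] parent=R
Step 4 (down 0): focus=N path=1/0 depth=2 children=[] left=[] right=[] parent=L
Step 5 (set O): focus=O path=1/0 depth=2 children=[] left=[] right=[] parent=L
Step 6 (up): focus=L path=1 depth=1 children=['O'] left=['W'] right=[] parent=R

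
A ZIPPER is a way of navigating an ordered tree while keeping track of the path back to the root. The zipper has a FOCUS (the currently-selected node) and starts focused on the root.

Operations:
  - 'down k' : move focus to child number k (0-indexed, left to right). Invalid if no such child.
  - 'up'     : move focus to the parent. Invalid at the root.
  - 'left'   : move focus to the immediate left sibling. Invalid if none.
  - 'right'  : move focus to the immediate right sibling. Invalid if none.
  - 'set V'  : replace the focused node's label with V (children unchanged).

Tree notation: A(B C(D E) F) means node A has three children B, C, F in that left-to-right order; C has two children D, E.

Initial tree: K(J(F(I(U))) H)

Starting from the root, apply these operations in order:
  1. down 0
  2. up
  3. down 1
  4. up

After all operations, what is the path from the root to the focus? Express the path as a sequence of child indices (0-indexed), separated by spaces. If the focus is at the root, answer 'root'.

Answer: root

Derivation:
Step 1 (down 0): focus=J path=0 depth=1 children=['F'] left=[] right=['H'] parent=K
Step 2 (up): focus=K path=root depth=0 children=['J', 'H'] (at root)
Step 3 (down 1): focus=H path=1 depth=1 children=[] left=['J'] right=[] parent=K
Step 4 (up): focus=K path=root depth=0 children=['J', 'H'] (at root)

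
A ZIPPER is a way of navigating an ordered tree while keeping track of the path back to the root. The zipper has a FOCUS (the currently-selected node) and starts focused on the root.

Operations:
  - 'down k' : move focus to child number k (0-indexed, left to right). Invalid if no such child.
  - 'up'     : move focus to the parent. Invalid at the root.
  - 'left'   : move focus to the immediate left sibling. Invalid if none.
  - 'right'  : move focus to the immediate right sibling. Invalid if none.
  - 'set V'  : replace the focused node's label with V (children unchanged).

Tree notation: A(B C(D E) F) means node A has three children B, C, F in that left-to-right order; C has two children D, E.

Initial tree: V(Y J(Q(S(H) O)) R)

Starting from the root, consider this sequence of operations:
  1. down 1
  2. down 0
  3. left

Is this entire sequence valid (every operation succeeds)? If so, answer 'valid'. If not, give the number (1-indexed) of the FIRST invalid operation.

Step 1 (down 1): focus=J path=1 depth=1 children=['Q'] left=['Y'] right=['R'] parent=V
Step 2 (down 0): focus=Q path=1/0 depth=2 children=['S', 'O'] left=[] right=[] parent=J
Step 3 (left): INVALID

Answer: 3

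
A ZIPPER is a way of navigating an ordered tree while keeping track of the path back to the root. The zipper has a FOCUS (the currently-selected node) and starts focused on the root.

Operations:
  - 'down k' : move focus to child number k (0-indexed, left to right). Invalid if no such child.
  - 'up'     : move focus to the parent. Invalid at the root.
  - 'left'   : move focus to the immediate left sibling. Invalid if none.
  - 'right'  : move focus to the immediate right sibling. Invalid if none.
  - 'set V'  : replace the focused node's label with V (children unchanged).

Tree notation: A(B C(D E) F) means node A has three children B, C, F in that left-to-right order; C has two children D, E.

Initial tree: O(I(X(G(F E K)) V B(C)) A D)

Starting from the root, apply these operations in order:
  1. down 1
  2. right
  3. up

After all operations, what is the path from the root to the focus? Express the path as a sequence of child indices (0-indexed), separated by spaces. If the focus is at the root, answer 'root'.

Answer: root

Derivation:
Step 1 (down 1): focus=A path=1 depth=1 children=[] left=['I'] right=['D'] parent=O
Step 2 (right): focus=D path=2 depth=1 children=[] left=['I', 'A'] right=[] parent=O
Step 3 (up): focus=O path=root depth=0 children=['I', 'A', 'D'] (at root)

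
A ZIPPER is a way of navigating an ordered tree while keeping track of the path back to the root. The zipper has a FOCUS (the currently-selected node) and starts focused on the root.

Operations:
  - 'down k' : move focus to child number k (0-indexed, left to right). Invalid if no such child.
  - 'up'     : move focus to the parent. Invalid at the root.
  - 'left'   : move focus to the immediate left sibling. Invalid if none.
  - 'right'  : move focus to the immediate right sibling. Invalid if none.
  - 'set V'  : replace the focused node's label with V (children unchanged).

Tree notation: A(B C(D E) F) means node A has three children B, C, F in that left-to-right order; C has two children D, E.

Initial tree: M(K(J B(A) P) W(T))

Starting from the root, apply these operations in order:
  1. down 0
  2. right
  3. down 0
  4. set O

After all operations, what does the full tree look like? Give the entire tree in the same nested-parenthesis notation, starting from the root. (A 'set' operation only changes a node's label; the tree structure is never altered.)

Answer: M(K(J B(A) P) W(O))

Derivation:
Step 1 (down 0): focus=K path=0 depth=1 children=['J', 'B', 'P'] left=[] right=['W'] parent=M
Step 2 (right): focus=W path=1 depth=1 children=['T'] left=['K'] right=[] parent=M
Step 3 (down 0): focus=T path=1/0 depth=2 children=[] left=[] right=[] parent=W
Step 4 (set O): focus=O path=1/0 depth=2 children=[] left=[] right=[] parent=W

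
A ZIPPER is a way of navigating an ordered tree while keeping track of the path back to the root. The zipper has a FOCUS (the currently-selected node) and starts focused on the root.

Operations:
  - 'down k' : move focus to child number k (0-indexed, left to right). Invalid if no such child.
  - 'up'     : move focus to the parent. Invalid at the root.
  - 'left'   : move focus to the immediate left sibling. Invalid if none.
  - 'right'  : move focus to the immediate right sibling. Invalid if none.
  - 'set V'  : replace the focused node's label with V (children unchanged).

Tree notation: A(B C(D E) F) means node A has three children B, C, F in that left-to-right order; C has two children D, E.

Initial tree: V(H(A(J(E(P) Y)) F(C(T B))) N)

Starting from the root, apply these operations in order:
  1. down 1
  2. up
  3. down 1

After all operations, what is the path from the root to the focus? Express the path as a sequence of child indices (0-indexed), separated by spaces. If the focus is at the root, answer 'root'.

Answer: 1

Derivation:
Step 1 (down 1): focus=N path=1 depth=1 children=[] left=['H'] right=[] parent=V
Step 2 (up): focus=V path=root depth=0 children=['H', 'N'] (at root)
Step 3 (down 1): focus=N path=1 depth=1 children=[] left=['H'] right=[] parent=V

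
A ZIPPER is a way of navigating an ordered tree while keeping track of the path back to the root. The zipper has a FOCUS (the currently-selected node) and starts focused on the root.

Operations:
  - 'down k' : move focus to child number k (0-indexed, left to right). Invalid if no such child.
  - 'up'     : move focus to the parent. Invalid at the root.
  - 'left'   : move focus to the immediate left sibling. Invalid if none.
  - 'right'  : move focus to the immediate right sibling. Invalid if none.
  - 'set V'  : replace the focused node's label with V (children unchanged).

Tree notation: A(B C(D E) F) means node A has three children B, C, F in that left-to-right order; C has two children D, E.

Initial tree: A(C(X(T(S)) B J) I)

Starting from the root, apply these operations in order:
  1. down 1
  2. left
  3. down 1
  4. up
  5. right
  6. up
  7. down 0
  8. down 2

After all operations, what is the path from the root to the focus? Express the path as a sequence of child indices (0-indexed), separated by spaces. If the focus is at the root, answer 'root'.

Step 1 (down 1): focus=I path=1 depth=1 children=[] left=['C'] right=[] parent=A
Step 2 (left): focus=C path=0 depth=1 children=['X', 'B', 'J'] left=[] right=['I'] parent=A
Step 3 (down 1): focus=B path=0/1 depth=2 children=[] left=['X'] right=['J'] parent=C
Step 4 (up): focus=C path=0 depth=1 children=['X', 'B', 'J'] left=[] right=['I'] parent=A
Step 5 (right): focus=I path=1 depth=1 children=[] left=['C'] right=[] parent=A
Step 6 (up): focus=A path=root depth=0 children=['C', 'I'] (at root)
Step 7 (down 0): focus=C path=0 depth=1 children=['X', 'B', 'J'] left=[] right=['I'] parent=A
Step 8 (down 2): focus=J path=0/2 depth=2 children=[] left=['X', 'B'] right=[] parent=C

Answer: 0 2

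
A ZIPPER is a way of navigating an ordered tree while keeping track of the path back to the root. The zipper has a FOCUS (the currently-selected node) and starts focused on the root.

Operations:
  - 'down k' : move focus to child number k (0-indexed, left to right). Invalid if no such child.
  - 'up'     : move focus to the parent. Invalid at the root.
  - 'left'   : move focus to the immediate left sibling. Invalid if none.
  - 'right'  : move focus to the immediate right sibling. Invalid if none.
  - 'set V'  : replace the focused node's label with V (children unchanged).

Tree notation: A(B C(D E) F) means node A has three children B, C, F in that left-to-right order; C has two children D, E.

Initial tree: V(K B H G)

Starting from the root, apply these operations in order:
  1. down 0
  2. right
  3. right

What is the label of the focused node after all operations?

Step 1 (down 0): focus=K path=0 depth=1 children=[] left=[] right=['B', 'H', 'G'] parent=V
Step 2 (right): focus=B path=1 depth=1 children=[] left=['K'] right=['H', 'G'] parent=V
Step 3 (right): focus=H path=2 depth=1 children=[] left=['K', 'B'] right=['G'] parent=V

Answer: H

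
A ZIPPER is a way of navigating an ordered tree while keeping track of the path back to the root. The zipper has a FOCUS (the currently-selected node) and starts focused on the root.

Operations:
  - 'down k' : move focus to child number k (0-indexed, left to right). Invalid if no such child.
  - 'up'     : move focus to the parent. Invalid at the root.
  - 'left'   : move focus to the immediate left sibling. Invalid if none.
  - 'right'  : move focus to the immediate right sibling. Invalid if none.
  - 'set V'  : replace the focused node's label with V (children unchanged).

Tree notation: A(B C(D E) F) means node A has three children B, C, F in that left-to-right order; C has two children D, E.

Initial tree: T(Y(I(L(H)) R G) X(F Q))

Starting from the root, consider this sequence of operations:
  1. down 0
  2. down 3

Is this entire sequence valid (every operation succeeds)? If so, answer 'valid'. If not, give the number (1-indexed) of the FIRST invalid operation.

Answer: 2

Derivation:
Step 1 (down 0): focus=Y path=0 depth=1 children=['I', 'R', 'G'] left=[] right=['X'] parent=T
Step 2 (down 3): INVALID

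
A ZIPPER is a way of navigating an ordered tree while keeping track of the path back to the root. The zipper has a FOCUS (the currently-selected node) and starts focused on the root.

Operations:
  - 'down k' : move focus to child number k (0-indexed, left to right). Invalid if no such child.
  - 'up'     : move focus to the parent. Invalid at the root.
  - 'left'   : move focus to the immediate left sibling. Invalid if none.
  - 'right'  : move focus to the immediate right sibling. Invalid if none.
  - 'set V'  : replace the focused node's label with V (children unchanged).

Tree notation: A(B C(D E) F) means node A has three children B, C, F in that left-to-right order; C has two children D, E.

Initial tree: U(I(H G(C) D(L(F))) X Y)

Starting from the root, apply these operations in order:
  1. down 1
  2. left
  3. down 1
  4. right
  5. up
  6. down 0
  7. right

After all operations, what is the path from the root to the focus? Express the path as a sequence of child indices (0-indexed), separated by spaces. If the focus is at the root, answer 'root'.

Answer: 0 1

Derivation:
Step 1 (down 1): focus=X path=1 depth=1 children=[] left=['I'] right=['Y'] parent=U
Step 2 (left): focus=I path=0 depth=1 children=['H', 'G', 'D'] left=[] right=['X', 'Y'] parent=U
Step 3 (down 1): focus=G path=0/1 depth=2 children=['C'] left=['H'] right=['D'] parent=I
Step 4 (right): focus=D path=0/2 depth=2 children=['L'] left=['H', 'G'] right=[] parent=I
Step 5 (up): focus=I path=0 depth=1 children=['H', 'G', 'D'] left=[] right=['X', 'Y'] parent=U
Step 6 (down 0): focus=H path=0/0 depth=2 children=[] left=[] right=['G', 'D'] parent=I
Step 7 (right): focus=G path=0/1 depth=2 children=['C'] left=['H'] right=['D'] parent=I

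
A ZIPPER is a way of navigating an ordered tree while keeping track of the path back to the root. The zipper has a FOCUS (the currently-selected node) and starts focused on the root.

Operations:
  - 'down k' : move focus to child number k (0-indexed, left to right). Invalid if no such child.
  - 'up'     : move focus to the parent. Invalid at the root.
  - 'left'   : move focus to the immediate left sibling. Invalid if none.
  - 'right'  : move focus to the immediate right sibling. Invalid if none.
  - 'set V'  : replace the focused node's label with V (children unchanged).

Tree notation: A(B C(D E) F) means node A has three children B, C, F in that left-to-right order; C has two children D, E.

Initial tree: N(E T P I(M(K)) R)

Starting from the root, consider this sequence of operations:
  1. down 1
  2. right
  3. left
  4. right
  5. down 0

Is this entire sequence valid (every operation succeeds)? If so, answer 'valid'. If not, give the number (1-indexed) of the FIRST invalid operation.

Step 1 (down 1): focus=T path=1 depth=1 children=[] left=['E'] right=['P', 'I', 'R'] parent=N
Step 2 (right): focus=P path=2 depth=1 children=[] left=['E', 'T'] right=['I', 'R'] parent=N
Step 3 (left): focus=T path=1 depth=1 children=[] left=['E'] right=['P', 'I', 'R'] parent=N
Step 4 (right): focus=P path=2 depth=1 children=[] left=['E', 'T'] right=['I', 'R'] parent=N
Step 5 (down 0): INVALID

Answer: 5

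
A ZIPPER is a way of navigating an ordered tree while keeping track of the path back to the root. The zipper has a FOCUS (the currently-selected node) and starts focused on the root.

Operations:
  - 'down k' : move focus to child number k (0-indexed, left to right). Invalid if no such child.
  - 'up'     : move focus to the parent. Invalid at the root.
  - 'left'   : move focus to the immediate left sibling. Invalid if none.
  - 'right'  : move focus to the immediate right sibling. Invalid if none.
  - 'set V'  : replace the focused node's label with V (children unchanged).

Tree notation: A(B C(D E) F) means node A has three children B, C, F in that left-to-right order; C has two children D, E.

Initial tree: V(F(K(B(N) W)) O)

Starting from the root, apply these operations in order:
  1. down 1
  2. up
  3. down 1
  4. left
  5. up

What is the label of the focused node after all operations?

Step 1 (down 1): focus=O path=1 depth=1 children=[] left=['F'] right=[] parent=V
Step 2 (up): focus=V path=root depth=0 children=['F', 'O'] (at root)
Step 3 (down 1): focus=O path=1 depth=1 children=[] left=['F'] right=[] parent=V
Step 4 (left): focus=F path=0 depth=1 children=['K'] left=[] right=['O'] parent=V
Step 5 (up): focus=V path=root depth=0 children=['F', 'O'] (at root)

Answer: V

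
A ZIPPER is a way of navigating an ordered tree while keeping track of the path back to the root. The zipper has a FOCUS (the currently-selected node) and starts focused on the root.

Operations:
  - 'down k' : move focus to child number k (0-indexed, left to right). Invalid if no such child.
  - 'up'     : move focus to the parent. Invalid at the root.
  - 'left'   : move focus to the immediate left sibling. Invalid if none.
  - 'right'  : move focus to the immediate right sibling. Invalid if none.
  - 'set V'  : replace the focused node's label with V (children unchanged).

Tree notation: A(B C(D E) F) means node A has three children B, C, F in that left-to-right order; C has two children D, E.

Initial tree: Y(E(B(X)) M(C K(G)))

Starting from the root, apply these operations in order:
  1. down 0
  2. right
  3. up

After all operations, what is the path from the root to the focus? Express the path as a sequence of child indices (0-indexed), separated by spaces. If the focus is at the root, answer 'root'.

Step 1 (down 0): focus=E path=0 depth=1 children=['B'] left=[] right=['M'] parent=Y
Step 2 (right): focus=M path=1 depth=1 children=['C', 'K'] left=['E'] right=[] parent=Y
Step 3 (up): focus=Y path=root depth=0 children=['E', 'M'] (at root)

Answer: root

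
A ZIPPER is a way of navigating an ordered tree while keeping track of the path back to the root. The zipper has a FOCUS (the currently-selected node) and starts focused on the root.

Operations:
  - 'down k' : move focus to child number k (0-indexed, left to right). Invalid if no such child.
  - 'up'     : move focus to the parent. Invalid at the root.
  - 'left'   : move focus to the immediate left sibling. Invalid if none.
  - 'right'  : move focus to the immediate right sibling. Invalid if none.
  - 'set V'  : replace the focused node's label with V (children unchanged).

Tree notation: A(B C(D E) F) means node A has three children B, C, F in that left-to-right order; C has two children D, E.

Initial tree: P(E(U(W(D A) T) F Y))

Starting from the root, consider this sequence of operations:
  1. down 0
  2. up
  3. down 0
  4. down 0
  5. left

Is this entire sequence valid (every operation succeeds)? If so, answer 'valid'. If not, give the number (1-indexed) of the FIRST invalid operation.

Answer: 5

Derivation:
Step 1 (down 0): focus=E path=0 depth=1 children=['U', 'F', 'Y'] left=[] right=[] parent=P
Step 2 (up): focus=P path=root depth=0 children=['E'] (at root)
Step 3 (down 0): focus=E path=0 depth=1 children=['U', 'F', 'Y'] left=[] right=[] parent=P
Step 4 (down 0): focus=U path=0/0 depth=2 children=['W', 'T'] left=[] right=['F', 'Y'] parent=E
Step 5 (left): INVALID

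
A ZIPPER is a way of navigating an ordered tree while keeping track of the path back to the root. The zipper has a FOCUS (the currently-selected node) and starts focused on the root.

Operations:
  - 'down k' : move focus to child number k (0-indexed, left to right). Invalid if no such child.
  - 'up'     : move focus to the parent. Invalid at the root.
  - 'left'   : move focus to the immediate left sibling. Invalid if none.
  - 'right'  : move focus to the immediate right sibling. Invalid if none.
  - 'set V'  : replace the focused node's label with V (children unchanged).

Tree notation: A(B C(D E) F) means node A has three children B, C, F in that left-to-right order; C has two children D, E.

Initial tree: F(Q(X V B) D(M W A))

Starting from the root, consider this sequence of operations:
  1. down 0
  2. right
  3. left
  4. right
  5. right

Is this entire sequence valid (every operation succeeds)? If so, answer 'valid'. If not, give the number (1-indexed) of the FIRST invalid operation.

Step 1 (down 0): focus=Q path=0 depth=1 children=['X', 'V', 'B'] left=[] right=['D'] parent=F
Step 2 (right): focus=D path=1 depth=1 children=['M', 'W', 'A'] left=['Q'] right=[] parent=F
Step 3 (left): focus=Q path=0 depth=1 children=['X', 'V', 'B'] left=[] right=['D'] parent=F
Step 4 (right): focus=D path=1 depth=1 children=['M', 'W', 'A'] left=['Q'] right=[] parent=F
Step 5 (right): INVALID

Answer: 5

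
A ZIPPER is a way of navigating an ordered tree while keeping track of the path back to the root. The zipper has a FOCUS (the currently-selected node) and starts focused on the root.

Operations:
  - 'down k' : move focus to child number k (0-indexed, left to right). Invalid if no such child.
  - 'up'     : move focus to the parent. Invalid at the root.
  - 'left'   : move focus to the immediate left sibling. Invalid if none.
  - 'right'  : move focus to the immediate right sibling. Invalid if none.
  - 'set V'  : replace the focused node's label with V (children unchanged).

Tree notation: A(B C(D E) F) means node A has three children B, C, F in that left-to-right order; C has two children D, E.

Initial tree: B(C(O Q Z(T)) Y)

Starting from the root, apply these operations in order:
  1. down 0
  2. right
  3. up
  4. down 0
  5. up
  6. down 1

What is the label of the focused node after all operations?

Step 1 (down 0): focus=C path=0 depth=1 children=['O', 'Q', 'Z'] left=[] right=['Y'] parent=B
Step 2 (right): focus=Y path=1 depth=1 children=[] left=['C'] right=[] parent=B
Step 3 (up): focus=B path=root depth=0 children=['C', 'Y'] (at root)
Step 4 (down 0): focus=C path=0 depth=1 children=['O', 'Q', 'Z'] left=[] right=['Y'] parent=B
Step 5 (up): focus=B path=root depth=0 children=['C', 'Y'] (at root)
Step 6 (down 1): focus=Y path=1 depth=1 children=[] left=['C'] right=[] parent=B

Answer: Y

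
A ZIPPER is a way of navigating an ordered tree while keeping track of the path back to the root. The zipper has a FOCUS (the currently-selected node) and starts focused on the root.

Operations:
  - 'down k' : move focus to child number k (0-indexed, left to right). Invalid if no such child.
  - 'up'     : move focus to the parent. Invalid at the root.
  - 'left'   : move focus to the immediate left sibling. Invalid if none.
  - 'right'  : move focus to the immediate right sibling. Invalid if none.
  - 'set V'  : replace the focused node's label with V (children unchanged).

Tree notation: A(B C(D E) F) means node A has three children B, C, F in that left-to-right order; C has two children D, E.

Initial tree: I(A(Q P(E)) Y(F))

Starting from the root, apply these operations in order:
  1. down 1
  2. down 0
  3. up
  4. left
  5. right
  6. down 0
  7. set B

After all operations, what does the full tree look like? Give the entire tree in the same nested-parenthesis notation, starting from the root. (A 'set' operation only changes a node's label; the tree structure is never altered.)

Answer: I(A(Q P(E)) Y(B))

Derivation:
Step 1 (down 1): focus=Y path=1 depth=1 children=['F'] left=['A'] right=[] parent=I
Step 2 (down 0): focus=F path=1/0 depth=2 children=[] left=[] right=[] parent=Y
Step 3 (up): focus=Y path=1 depth=1 children=['F'] left=['A'] right=[] parent=I
Step 4 (left): focus=A path=0 depth=1 children=['Q', 'P'] left=[] right=['Y'] parent=I
Step 5 (right): focus=Y path=1 depth=1 children=['F'] left=['A'] right=[] parent=I
Step 6 (down 0): focus=F path=1/0 depth=2 children=[] left=[] right=[] parent=Y
Step 7 (set B): focus=B path=1/0 depth=2 children=[] left=[] right=[] parent=Y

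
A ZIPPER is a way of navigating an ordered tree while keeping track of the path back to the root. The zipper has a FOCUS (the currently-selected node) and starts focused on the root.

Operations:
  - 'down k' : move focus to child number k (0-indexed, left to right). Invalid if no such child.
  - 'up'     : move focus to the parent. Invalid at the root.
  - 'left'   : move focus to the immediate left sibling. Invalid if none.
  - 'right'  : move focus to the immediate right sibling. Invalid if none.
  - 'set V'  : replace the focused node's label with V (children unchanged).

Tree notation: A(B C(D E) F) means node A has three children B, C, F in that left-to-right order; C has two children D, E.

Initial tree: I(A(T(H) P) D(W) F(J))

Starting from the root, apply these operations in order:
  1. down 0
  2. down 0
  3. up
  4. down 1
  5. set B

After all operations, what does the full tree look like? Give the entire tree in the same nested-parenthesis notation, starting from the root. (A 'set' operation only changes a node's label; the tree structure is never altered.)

Step 1 (down 0): focus=A path=0 depth=1 children=['T', 'P'] left=[] right=['D', 'F'] parent=I
Step 2 (down 0): focus=T path=0/0 depth=2 children=['H'] left=[] right=['P'] parent=A
Step 3 (up): focus=A path=0 depth=1 children=['T', 'P'] left=[] right=['D', 'F'] parent=I
Step 4 (down 1): focus=P path=0/1 depth=2 children=[] left=['T'] right=[] parent=A
Step 5 (set B): focus=B path=0/1 depth=2 children=[] left=['T'] right=[] parent=A

Answer: I(A(T(H) B) D(W) F(J))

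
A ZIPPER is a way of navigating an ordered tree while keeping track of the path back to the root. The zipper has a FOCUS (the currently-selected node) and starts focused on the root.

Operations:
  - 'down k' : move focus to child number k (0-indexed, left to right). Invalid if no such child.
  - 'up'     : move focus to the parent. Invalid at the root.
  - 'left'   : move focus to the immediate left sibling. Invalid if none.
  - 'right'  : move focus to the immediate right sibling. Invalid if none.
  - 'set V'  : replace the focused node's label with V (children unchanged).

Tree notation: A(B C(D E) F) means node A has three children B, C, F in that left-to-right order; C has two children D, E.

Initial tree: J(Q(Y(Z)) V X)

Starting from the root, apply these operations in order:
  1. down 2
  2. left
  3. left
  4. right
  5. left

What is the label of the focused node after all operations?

Step 1 (down 2): focus=X path=2 depth=1 children=[] left=['Q', 'V'] right=[] parent=J
Step 2 (left): focus=V path=1 depth=1 children=[] left=['Q'] right=['X'] parent=J
Step 3 (left): focus=Q path=0 depth=1 children=['Y'] left=[] right=['V', 'X'] parent=J
Step 4 (right): focus=V path=1 depth=1 children=[] left=['Q'] right=['X'] parent=J
Step 5 (left): focus=Q path=0 depth=1 children=['Y'] left=[] right=['V', 'X'] parent=J

Answer: Q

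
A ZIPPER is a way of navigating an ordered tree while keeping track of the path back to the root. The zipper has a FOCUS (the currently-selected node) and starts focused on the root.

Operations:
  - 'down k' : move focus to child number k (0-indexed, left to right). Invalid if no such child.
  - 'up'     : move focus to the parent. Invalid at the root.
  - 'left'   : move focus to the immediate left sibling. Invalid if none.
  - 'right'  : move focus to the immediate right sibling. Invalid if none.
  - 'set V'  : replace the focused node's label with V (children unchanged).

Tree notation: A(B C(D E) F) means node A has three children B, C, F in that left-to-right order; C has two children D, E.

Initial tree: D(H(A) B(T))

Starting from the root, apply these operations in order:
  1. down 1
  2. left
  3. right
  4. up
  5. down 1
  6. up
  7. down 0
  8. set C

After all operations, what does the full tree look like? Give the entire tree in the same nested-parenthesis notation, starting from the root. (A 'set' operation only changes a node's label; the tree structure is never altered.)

Step 1 (down 1): focus=B path=1 depth=1 children=['T'] left=['H'] right=[] parent=D
Step 2 (left): focus=H path=0 depth=1 children=['A'] left=[] right=['B'] parent=D
Step 3 (right): focus=B path=1 depth=1 children=['T'] left=['H'] right=[] parent=D
Step 4 (up): focus=D path=root depth=0 children=['H', 'B'] (at root)
Step 5 (down 1): focus=B path=1 depth=1 children=['T'] left=['H'] right=[] parent=D
Step 6 (up): focus=D path=root depth=0 children=['H', 'B'] (at root)
Step 7 (down 0): focus=H path=0 depth=1 children=['A'] left=[] right=['B'] parent=D
Step 8 (set C): focus=C path=0 depth=1 children=['A'] left=[] right=['B'] parent=D

Answer: D(C(A) B(T))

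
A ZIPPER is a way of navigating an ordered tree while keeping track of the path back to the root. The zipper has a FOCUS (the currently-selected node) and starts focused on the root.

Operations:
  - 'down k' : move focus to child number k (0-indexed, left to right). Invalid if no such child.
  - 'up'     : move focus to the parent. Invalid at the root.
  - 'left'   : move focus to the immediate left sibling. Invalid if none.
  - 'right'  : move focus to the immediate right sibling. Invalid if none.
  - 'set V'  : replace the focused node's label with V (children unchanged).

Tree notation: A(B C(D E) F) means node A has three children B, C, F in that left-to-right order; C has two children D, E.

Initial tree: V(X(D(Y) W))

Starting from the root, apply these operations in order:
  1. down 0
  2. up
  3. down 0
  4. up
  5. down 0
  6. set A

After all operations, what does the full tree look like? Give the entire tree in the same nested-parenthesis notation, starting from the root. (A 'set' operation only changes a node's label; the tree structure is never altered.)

Step 1 (down 0): focus=X path=0 depth=1 children=['D', 'W'] left=[] right=[] parent=V
Step 2 (up): focus=V path=root depth=0 children=['X'] (at root)
Step 3 (down 0): focus=X path=0 depth=1 children=['D', 'W'] left=[] right=[] parent=V
Step 4 (up): focus=V path=root depth=0 children=['X'] (at root)
Step 5 (down 0): focus=X path=0 depth=1 children=['D', 'W'] left=[] right=[] parent=V
Step 6 (set A): focus=A path=0 depth=1 children=['D', 'W'] left=[] right=[] parent=V

Answer: V(A(D(Y) W))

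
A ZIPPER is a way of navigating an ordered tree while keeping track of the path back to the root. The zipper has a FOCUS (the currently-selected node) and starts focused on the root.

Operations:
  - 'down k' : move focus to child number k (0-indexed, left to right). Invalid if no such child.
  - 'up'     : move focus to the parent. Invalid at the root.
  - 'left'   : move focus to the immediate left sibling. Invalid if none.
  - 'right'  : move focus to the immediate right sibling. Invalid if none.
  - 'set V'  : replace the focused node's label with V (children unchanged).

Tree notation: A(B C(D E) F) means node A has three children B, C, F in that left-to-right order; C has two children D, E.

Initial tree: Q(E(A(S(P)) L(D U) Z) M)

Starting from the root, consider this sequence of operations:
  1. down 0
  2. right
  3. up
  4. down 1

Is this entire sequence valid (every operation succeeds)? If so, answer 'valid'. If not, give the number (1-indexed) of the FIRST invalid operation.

Answer: valid

Derivation:
Step 1 (down 0): focus=E path=0 depth=1 children=['A', 'L', 'Z'] left=[] right=['M'] parent=Q
Step 2 (right): focus=M path=1 depth=1 children=[] left=['E'] right=[] parent=Q
Step 3 (up): focus=Q path=root depth=0 children=['E', 'M'] (at root)
Step 4 (down 1): focus=M path=1 depth=1 children=[] left=['E'] right=[] parent=Q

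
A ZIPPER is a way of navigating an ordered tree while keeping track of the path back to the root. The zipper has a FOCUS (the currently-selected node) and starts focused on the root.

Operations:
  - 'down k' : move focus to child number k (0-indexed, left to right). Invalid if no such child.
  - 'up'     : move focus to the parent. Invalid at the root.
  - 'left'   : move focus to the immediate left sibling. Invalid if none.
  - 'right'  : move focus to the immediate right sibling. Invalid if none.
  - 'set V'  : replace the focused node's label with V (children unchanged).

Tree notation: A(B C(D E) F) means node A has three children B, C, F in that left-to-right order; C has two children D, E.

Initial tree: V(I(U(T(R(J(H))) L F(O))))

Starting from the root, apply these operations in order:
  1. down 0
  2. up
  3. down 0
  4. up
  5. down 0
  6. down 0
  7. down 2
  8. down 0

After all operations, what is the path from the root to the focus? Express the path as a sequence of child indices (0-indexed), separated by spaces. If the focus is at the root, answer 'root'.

Step 1 (down 0): focus=I path=0 depth=1 children=['U'] left=[] right=[] parent=V
Step 2 (up): focus=V path=root depth=0 children=['I'] (at root)
Step 3 (down 0): focus=I path=0 depth=1 children=['U'] left=[] right=[] parent=V
Step 4 (up): focus=V path=root depth=0 children=['I'] (at root)
Step 5 (down 0): focus=I path=0 depth=1 children=['U'] left=[] right=[] parent=V
Step 6 (down 0): focus=U path=0/0 depth=2 children=['T', 'L', 'F'] left=[] right=[] parent=I
Step 7 (down 2): focus=F path=0/0/2 depth=3 children=['O'] left=['T', 'L'] right=[] parent=U
Step 8 (down 0): focus=O path=0/0/2/0 depth=4 children=[] left=[] right=[] parent=F

Answer: 0 0 2 0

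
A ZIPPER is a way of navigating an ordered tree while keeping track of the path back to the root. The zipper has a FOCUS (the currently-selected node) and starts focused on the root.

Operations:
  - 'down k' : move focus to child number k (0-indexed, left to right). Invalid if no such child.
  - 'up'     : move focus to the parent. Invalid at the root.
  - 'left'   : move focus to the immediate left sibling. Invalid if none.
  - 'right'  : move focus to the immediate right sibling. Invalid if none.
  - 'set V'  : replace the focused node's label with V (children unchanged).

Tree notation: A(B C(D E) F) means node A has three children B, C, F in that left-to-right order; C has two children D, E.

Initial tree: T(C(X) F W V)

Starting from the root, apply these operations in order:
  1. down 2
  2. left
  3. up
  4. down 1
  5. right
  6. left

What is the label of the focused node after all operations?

Step 1 (down 2): focus=W path=2 depth=1 children=[] left=['C', 'F'] right=['V'] parent=T
Step 2 (left): focus=F path=1 depth=1 children=[] left=['C'] right=['W', 'V'] parent=T
Step 3 (up): focus=T path=root depth=0 children=['C', 'F', 'W', 'V'] (at root)
Step 4 (down 1): focus=F path=1 depth=1 children=[] left=['C'] right=['W', 'V'] parent=T
Step 5 (right): focus=W path=2 depth=1 children=[] left=['C', 'F'] right=['V'] parent=T
Step 6 (left): focus=F path=1 depth=1 children=[] left=['C'] right=['W', 'V'] parent=T

Answer: F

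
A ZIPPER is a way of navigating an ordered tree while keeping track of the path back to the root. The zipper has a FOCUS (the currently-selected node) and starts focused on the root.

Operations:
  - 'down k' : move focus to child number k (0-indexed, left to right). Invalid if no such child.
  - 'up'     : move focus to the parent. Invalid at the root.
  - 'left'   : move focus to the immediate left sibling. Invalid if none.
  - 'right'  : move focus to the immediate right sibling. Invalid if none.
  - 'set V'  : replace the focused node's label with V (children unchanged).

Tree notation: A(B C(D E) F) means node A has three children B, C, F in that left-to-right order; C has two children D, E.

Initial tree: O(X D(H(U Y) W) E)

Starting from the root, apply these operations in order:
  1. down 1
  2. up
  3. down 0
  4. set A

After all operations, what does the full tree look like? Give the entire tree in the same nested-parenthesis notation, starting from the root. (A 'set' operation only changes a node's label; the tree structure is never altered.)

Answer: O(A D(H(U Y) W) E)

Derivation:
Step 1 (down 1): focus=D path=1 depth=1 children=['H', 'W'] left=['X'] right=['E'] parent=O
Step 2 (up): focus=O path=root depth=0 children=['X', 'D', 'E'] (at root)
Step 3 (down 0): focus=X path=0 depth=1 children=[] left=[] right=['D', 'E'] parent=O
Step 4 (set A): focus=A path=0 depth=1 children=[] left=[] right=['D', 'E'] parent=O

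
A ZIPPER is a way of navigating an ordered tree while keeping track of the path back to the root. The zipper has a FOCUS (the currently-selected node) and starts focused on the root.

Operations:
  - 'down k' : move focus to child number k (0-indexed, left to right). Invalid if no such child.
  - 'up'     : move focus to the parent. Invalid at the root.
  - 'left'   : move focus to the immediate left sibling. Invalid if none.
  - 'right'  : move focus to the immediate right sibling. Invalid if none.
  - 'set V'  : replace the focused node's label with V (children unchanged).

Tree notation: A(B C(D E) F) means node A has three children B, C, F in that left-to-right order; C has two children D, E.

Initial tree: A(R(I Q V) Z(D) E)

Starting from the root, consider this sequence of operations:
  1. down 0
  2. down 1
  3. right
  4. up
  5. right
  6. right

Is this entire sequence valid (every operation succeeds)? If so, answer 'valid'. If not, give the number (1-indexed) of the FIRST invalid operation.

Step 1 (down 0): focus=R path=0 depth=1 children=['I', 'Q', 'V'] left=[] right=['Z', 'E'] parent=A
Step 2 (down 1): focus=Q path=0/1 depth=2 children=[] left=['I'] right=['V'] parent=R
Step 3 (right): focus=V path=0/2 depth=2 children=[] left=['I', 'Q'] right=[] parent=R
Step 4 (up): focus=R path=0 depth=1 children=['I', 'Q', 'V'] left=[] right=['Z', 'E'] parent=A
Step 5 (right): focus=Z path=1 depth=1 children=['D'] left=['R'] right=['E'] parent=A
Step 6 (right): focus=E path=2 depth=1 children=[] left=['R', 'Z'] right=[] parent=A

Answer: valid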